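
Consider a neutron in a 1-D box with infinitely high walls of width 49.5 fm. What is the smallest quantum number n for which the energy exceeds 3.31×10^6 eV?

n = 7

E_1 = h²/(8m_nL²) = 1.337×10^-14 J = 8.346×10^4 eV.
Need n² > 3.31×10^6/8.346×10^4 = 39.66, i.e. n > 6.298.
The smallest integer satisfying this is n = 7.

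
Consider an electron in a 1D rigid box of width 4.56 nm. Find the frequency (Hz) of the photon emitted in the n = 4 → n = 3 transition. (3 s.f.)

f = 3.06×10^13 Hz

E_1 = h²/(8m_eL²) = 2.897×10^-21 J and ΔE = (4² − 3²)E_1 = 2.028×10^-20 J.
f = ΔE/h = 2.028×10^-20/6.626×10^-34 = 3.06×10^13 Hz.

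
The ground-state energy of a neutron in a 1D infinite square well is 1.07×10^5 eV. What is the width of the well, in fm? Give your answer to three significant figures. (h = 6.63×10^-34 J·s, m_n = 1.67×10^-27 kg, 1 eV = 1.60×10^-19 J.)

L = 43.8 fm

From E_n = n²h²/(8m_nL²), L = n·h/√(8m_nE_n).
E_1 = 1.07×10^5 eV = 1.712×10^-14 J, so L = 1·6.63×10^-34/√(8·1.67×10^-27·1.712×10^-14) = 4.38×10^-14 m = 43.8 fm.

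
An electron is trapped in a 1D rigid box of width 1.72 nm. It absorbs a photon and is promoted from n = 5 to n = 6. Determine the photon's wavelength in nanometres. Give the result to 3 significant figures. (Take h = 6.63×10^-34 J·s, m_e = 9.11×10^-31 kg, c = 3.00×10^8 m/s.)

E_1 = h²/(8m_eL²) = 2.039×10^-20 J, so ΔE = (6² − 5²)E_1 = 2.243×10^-19 J.
λ = hc/ΔE = (6.63×10^-34·3.00×10^8)/2.243×10^-19 = 8.87×10^-7 m = 887 nm.

λ = 887 nm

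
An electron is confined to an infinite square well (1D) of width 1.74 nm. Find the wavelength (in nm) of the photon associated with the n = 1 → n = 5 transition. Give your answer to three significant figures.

λ = 416 nm

E_1 = h²/(8m_eL²) = 1.990×10^-20 J, so ΔE = (5² − 1²)E_1 = 4.776×10^-19 J.
λ = hc/ΔE = (6.626×10^-34·2.998×10^8)/4.776×10^-19 = 4.16×10^-7 m = 416 nm.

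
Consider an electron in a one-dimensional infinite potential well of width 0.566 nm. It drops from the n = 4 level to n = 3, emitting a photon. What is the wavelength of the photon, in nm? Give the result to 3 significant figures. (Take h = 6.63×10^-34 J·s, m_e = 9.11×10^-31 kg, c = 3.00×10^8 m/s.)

λ = 151 nm

E_1 = h²/(8m_eL²) = 1.883×10^-19 J, so ΔE = (4² − 3²)E_1 = 1.318×10^-18 J.
λ = hc/ΔE = (6.63×10^-34·3.00×10^8)/1.318×10^-18 = 1.51×10^-7 m = 151 nm.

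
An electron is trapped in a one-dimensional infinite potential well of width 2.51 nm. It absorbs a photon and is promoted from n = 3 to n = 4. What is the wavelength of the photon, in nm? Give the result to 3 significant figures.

E_1 = h²/(8m_eL²) = 9.563×10^-21 J, so ΔE = (4² − 3²)E_1 = 6.694×10^-20 J.
λ = hc/ΔE = (6.626×10^-34·2.998×10^8)/6.694×10^-20 = 2.97×10^-6 m = 2.97×10^3 nm.

λ = 2.97×10^3 nm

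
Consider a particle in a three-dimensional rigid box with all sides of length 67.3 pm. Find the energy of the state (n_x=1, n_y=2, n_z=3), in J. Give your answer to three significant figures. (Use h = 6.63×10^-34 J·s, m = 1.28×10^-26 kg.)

For a 3D rectangular well E = (h²/8m)·Σ n_i²/L_i² = (6.63×10^-34)²/(8·1.28×10^-26) · [1²/(67.3 pm)² + 2²/(67.3 pm)² + 3²/(67.3 pm)²].
Evaluating gives E = 1.33×10^-20 J.

E = 1.33×10^-20 J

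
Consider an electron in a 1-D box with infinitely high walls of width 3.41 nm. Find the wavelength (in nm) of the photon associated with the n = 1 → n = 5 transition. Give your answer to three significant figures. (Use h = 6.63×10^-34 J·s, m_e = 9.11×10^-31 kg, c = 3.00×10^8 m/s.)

λ = 1.60×10^3 nm

E_1 = h²/(8m_eL²) = 5.187×10^-21 J, so ΔE = (5² − 1²)E_1 = 1.245×10^-19 J.
λ = hc/ΔE = (6.63×10^-34·3.00×10^8)/1.245×10^-19 = 1.60×10^-6 m = 1.60×10^3 nm.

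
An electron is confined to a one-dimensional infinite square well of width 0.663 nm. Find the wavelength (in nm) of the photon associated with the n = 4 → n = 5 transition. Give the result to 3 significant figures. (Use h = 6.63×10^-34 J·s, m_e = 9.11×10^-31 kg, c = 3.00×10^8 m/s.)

λ = 161 nm

E_1 = h²/(8m_eL²) = 1.372×10^-19 J, so ΔE = (5² − 4²)E_1 = 1.235×10^-18 J.
λ = hc/ΔE = (6.63×10^-34·3.00×10^8)/1.235×10^-18 = 1.61×10^-7 m = 161 nm.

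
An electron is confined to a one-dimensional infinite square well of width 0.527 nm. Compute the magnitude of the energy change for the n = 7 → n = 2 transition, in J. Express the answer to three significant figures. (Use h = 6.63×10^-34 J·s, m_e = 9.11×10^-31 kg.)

E_1 = h²/(8m_eL²) = 2.172×10^-19 J.
|ΔE| = |7² − 2²|·E_1 = 45·2.172×10^-19 J = 9.77×10^-18 J.

|ΔE| = 9.77×10^-18 J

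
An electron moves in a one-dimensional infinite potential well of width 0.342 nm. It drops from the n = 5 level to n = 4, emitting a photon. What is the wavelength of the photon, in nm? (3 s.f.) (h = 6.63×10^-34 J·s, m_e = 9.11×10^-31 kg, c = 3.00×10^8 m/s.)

λ = 42.9 nm

E_1 = h²/(8m_eL²) = 5.157×10^-19 J, so ΔE = (5² − 4²)E_1 = 4.641×10^-18 J.
λ = hc/ΔE = (6.63×10^-34·3.00×10^8)/4.641×10^-18 = 4.29×10^-8 m = 42.9 nm.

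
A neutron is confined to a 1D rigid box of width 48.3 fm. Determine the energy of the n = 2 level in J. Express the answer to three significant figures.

E_2 = 5.62×10^-14 J

For an infinite well E_n = n²h²/(8m_nL²), so E_1 = h²/(8m_nL²) = (6.626×10^-34)²/(8·1.675×10^-27·(4.83×10^-14 m)²) = 1.404×10^-14 J.
Then E_2 = 2²·E_1 = 4·1.404×10^-14 J = 5.62×10^-14 J.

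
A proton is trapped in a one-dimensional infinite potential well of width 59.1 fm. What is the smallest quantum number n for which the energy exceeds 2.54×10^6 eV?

n = 7

E_1 = h²/(8m_pL²) = 9.392×10^-15 J = 5.863×10^4 eV.
Need n² > 2.54×10^6/5.863×10^4 = 43.32, i.e. n > 6.582.
The smallest integer satisfying this is n = 7.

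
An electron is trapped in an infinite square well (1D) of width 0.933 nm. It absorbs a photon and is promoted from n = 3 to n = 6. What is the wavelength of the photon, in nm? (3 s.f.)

E_1 = h²/(8m_eL²) = 6.921×10^-20 J, so ΔE = (6² − 3²)E_1 = 1.869×10^-18 J.
λ = hc/ΔE = (6.626×10^-34·2.998×10^8)/1.869×10^-18 = 1.06×10^-7 m = 106 nm.

λ = 106 nm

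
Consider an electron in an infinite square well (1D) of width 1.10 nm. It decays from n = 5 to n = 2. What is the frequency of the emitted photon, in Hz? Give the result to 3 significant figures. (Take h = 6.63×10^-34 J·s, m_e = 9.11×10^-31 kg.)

E_1 = h²/(8m_eL²) = 4.985×10^-20 J and ΔE = (5² − 2²)E_1 = 1.047×10^-18 J.
f = ΔE/h = 1.047×10^-18/6.63×10^-34 = 1.58×10^15 Hz.

f = 1.58×10^15 Hz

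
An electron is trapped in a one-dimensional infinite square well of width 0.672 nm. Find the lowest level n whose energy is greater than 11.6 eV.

n = 4

E_1 = h²/(8m_eL²) = 1.334×10^-19 J = 0.8327 eV.
Need n² > 11.6/0.8327 = 13.93, i.e. n > 3.732.
The smallest integer satisfying this is n = 4.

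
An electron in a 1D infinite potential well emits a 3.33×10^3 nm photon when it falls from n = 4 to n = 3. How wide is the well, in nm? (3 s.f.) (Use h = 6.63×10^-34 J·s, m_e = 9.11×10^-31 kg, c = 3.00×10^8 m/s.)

L = 2.66 nm

The photon carries ΔE = hc/λ = 6.63×10^-34·3.00×10^8/3.33×10^-6 m = 5.973×10^-20 J.
Since ΔE = (4² − 3²)E_1, E_1 = 8.533×10^-21 J, and L = h/√(8m_eE_1) = 2.66×10^-9 m = 2.66 nm.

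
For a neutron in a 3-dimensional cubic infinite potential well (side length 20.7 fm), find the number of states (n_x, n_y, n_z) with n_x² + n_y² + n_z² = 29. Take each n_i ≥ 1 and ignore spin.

The level has n_x² + n_y² + n_z² = 29. The ordered positive-integer solutions are (2, 3, 4), (2, 4, 3), (3, 2, 4), (3, 4, 2), (4, 2, 3), (4, 3, 2).
That gives 6 states.

degeneracy = 6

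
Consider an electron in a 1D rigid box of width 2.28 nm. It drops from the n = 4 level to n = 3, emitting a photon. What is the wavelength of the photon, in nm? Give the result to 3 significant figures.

E_1 = h²/(8m_eL²) = 1.159×10^-20 J, so ΔE = (4² − 3²)E_1 = 8.113×10^-20 J.
λ = hc/ΔE = (6.626×10^-34·2.998×10^8)/8.113×10^-20 = 2.45×10^-6 m = 2.45×10^3 nm.

λ = 2.45×10^3 nm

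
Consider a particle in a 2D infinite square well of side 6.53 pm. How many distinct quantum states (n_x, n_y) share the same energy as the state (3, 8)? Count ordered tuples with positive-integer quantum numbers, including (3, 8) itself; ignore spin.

degeneracy = 2

The level has n_x² + n_y² = 73. The ordered positive-integer solutions are (3, 8), (8, 3).
That gives 2 states.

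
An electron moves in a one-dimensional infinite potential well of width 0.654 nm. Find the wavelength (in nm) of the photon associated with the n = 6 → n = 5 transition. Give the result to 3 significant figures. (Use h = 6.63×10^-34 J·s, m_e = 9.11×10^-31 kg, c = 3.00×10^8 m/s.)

E_1 = h²/(8m_eL²) = 1.410×10^-19 J, so ΔE = (6² − 5²)E_1 = 1.551×10^-18 J.
λ = hc/ΔE = (6.63×10^-34·3.00×10^8)/1.551×10^-18 = 1.28×10^-7 m = 128 nm.

λ = 128 nm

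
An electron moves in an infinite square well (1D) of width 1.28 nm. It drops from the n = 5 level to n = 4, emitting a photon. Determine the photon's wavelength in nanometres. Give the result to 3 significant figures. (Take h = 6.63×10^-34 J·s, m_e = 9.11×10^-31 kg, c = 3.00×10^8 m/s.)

λ = 600 nm

E_1 = h²/(8m_eL²) = 3.681×10^-20 J, so ΔE = (5² − 4²)E_1 = 3.313×10^-19 J.
λ = hc/ΔE = (6.63×10^-34·3.00×10^8)/3.313×10^-19 = 6.00×10^-7 m = 600 nm.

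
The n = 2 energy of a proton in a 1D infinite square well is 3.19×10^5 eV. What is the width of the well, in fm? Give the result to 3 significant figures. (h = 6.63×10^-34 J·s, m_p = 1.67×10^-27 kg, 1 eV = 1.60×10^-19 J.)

From E_n = n²h²/(8m_pL²), L = n·h/√(8m_pE_n).
E_2 = 3.19×10^5 eV = 5.104×10^-14 J, so L = 2·6.63×10^-34/√(8·1.67×10^-27·5.104×10^-14) = 5.08×10^-14 m = 50.8 fm.

L = 50.8 fm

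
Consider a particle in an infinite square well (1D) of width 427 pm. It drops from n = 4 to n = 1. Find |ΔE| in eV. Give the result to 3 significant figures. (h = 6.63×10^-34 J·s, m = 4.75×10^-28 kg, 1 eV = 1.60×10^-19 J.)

E_1 = h²/(8mL²) = 6.344×10^-22 J.
|ΔE| = |4² − 1²|·E_1 = 15·6.344×10^-22 J = 9.516×10^-21 J = 0.0595 eV.

|ΔE| = 0.0595 eV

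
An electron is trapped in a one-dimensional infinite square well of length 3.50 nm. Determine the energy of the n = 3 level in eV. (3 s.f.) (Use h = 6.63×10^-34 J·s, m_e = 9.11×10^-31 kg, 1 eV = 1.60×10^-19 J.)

For an infinite well E_n = n²h²/(8m_eL²), so E_1 = h²/(8m_eL²) = (6.63×10^-34)²/(8·9.11×10^-31·(3.50×10^-9 m)²) = 4.924×10^-21 J.
Then E_3 = 3²·E_1 = 9·4.924×10^-21 J = 4.432×10^-20 J.
Converting, E_3 = 4.432×10^-20 J / (1.60×10^-19 J/eV) = 0.277 eV.

E_3 = 0.277 eV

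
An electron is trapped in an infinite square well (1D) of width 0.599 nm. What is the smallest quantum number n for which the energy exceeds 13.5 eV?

n = 4

E_1 = h²/(8m_eL²) = 1.679×10^-19 J = 1.048 eV.
Need n² > 13.5/1.048 = 12.88, i.e. n > 3.589.
The smallest integer satisfying this is n = 4.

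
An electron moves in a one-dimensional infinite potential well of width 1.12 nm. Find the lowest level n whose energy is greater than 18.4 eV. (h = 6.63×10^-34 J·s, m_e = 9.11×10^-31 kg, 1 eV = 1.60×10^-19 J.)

n = 8

E_1 = h²/(8m_eL²) = 4.808×10^-20 J = 0.3005 eV.
Need n² > 18.4/0.3005 = 61.23, i.e. n > 7.825.
The smallest integer satisfying this is n = 8.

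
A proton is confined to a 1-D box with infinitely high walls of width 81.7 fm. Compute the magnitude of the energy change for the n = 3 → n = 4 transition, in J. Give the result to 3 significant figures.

|ΔE| = 3.44×10^-14 J

E_1 = h²/(8m_pL²) = 4.914×10^-15 J.
|ΔE| = |3² − 4²|·E_1 = 7·4.914×10^-15 J = 3.44×10^-14 J.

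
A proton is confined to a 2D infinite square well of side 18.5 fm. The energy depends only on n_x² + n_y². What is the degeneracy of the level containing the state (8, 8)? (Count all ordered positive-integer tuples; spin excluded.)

The level has n_x² + n_y² = 128. The ordered positive-integer solutions are (8, 8).
That gives 1 state.

degeneracy = 1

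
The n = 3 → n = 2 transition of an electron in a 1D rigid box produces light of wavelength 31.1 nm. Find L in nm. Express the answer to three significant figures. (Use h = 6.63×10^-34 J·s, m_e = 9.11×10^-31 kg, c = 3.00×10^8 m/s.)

The photon carries ΔE = hc/λ = 6.63×10^-34·3.00×10^8/3.11×10^-8 m = 6.395×10^-18 J.
Since ΔE = (3² − 2²)E_1, E_1 = 1.279×10^-18 J, and L = h/√(8m_eE_1) = 2.17×10^-10 m = 0.217 nm.

L = 0.217 nm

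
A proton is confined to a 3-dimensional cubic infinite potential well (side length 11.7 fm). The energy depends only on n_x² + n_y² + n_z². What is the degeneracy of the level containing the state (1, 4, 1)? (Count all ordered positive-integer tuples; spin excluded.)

The level has n_x² + n_y² + n_z² = 18. The ordered positive-integer solutions are (1, 1, 4), (1, 4, 1), (4, 1, 1).
That gives 3 states.

degeneracy = 3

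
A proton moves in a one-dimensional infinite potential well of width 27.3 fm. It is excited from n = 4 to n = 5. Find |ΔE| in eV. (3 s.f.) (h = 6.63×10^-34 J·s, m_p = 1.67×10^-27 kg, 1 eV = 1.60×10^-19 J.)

E_1 = h²/(8m_pL²) = 4.415×10^-14 J.
|ΔE| = |4² − 5²|·E_1 = 9·4.415×10^-14 J = 3.974×10^-13 J = 2.48×10^6 eV.

|ΔE| = 2.48×10^6 eV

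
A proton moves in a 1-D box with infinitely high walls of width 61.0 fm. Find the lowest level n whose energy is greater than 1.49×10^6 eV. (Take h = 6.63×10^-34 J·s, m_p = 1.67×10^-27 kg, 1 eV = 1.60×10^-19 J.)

E_1 = h²/(8m_pL²) = 8.842×10^-15 J = 5.526×10^4 eV.
Need n² > 1.49×10^6/5.526×10^4 = 26.96, i.e. n > 5.192.
The smallest integer satisfying this is n = 6.

n = 6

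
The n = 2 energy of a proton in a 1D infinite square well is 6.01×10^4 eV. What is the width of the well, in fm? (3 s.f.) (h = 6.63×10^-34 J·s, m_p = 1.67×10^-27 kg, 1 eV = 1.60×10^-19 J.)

L = 117 fm

From E_n = n²h²/(8m_pL²), L = n·h/√(8m_pE_n).
E_2 = 6.01×10^4 eV = 9.616×10^-15 J, so L = 2·6.63×10^-34/√(8·1.67×10^-27·9.616×10^-15) = 1.17×10^-13 m = 117 fm.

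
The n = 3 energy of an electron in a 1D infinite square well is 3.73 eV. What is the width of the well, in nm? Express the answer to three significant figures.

From E_n = n²h²/(8m_eL²), L = n·h/√(8m_eE_n).
E_3 = 3.73 eV = 5.975×10^-19 J, so L = 3·6.626×10^-34/√(8·9.109×10^-31·5.975×10^-19) = 9.53×10^-10 m = 0.953 nm.

L = 0.953 nm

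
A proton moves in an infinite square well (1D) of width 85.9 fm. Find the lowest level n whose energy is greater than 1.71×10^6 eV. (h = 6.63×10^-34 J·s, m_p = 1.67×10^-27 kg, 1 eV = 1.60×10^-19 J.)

E_1 = h²/(8m_pL²) = 4.459×10^-15 J = 2.787×10^4 eV.
Need n² > 1.71×10^6/2.787×10^4 = 61.36, i.e. n > 7.833.
The smallest integer satisfying this is n = 8.

n = 8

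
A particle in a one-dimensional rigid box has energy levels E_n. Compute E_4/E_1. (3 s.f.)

E_n ∝ n², so E_4/E_1 = 4²/1² = 16/1 = 16.0.

16.0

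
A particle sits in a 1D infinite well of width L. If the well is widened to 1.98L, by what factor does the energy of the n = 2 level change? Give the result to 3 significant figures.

0.255

E_n ∝ 1/L², so the energy scales by 1/1.98² = 0.255.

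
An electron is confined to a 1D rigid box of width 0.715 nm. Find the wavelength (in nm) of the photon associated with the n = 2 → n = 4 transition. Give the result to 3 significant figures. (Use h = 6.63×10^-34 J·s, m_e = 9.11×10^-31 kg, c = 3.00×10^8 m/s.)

λ = 140 nm

E_1 = h²/(8m_eL²) = 1.180×10^-19 J, so ΔE = (4² − 2²)E_1 = 1.416×10^-18 J.
λ = hc/ΔE = (6.63×10^-34·3.00×10^8)/1.416×10^-18 = 1.40×10^-7 m = 140 nm.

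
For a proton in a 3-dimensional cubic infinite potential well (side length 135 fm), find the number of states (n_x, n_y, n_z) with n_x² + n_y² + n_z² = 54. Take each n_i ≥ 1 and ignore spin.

degeneracy = 12

The level has n_x² + n_y² + n_z² = 54. The ordered positive-integer solutions are (1, 2, 7), (1, 7, 2), (2, 1, 7), (2, 5, 5), (2, 7, 1), (3, 3, 6), (3, 6, 3), (5, 2, 5), (5, 5, 2), (6, 3, 3), (7, 1, 2), (7, 2, 1).
That gives 12 states.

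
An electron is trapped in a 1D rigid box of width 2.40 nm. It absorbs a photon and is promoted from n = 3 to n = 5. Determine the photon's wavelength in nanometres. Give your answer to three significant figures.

E_1 = h²/(8m_eL²) = 1.046×10^-20 J, so ΔE = (5² − 3²)E_1 = 1.674×10^-19 J.
λ = hc/ΔE = (6.626×10^-34·2.998×10^8)/1.674×10^-19 = 1.19×10^-6 m = 1.19×10^3 nm.

λ = 1.19×10^3 nm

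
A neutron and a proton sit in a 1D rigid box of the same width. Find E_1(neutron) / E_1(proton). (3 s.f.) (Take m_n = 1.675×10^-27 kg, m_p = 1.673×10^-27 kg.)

E_n ∝ 1/m at fixed n and L, so the ratio is m_p/m_n = 1.673×10^-27/1.675×10^-27 = 0.999.

0.999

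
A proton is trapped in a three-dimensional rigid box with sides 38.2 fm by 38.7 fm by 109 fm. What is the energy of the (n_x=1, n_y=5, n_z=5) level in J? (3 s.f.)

For a 3D rectangular well E = (h²/8m_p)·Σ n_i²/L_i² = (6.626×10^-34)²/(8·1.673×10^-27) · [1²/(38.2 fm)² + 5²/(38.7 fm)² + 5²/(109 fm)²].
Evaluating gives E = 6.39×10^-13 J.

E = 6.39×10^-13 J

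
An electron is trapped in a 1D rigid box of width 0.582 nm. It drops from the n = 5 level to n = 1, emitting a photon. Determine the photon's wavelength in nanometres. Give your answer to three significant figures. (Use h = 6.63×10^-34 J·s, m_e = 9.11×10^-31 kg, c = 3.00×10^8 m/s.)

λ = 46.5 nm

E_1 = h²/(8m_eL²) = 1.781×10^-19 J, so ΔE = (5² − 1²)E_1 = 4.274×10^-18 J.
λ = hc/ΔE = (6.63×10^-34·3.00×10^8)/4.274×10^-18 = 4.65×10^-8 m = 46.5 nm.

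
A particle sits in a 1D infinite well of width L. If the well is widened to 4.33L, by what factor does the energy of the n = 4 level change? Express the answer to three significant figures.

E_n ∝ 1/L², so the energy scales by 1/4.33² = 0.0533.

0.0533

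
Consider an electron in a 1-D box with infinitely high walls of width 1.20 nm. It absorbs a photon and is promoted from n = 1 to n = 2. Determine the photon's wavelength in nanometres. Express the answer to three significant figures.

λ = 1.58×10^3 nm

E_1 = h²/(8m_eL²) = 4.184×10^-20 J, so ΔE = (2² − 1²)E_1 = 1.255×10^-19 J.
λ = hc/ΔE = (6.626×10^-34·2.998×10^8)/1.255×10^-19 = 1.58×10^-6 m = 1.58×10^3 nm.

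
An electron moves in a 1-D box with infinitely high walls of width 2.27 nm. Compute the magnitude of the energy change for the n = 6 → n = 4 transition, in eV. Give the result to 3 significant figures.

E_1 = h²/(8m_eL²) = 1.169×10^-20 J.
|ΔE| = |6² − 4²|·E_1 = 20·1.169×10^-20 J = 2.338×10^-19 J = 1.46 eV.

|ΔE| = 1.46 eV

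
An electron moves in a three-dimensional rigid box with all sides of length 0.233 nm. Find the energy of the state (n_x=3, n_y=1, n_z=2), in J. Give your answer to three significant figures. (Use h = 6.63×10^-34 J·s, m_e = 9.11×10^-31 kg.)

For a 3D rectangular well E = (h²/8m_e)·Σ n_i²/L_i² = (6.63×10^-34)²/(8·9.11×10^-31) · [3²/(0.233 nm)² + 1²/(0.233 nm)² + 2²/(0.233 nm)²].
Evaluating gives E = 1.56×10^-17 J.

E = 1.56×10^-17 J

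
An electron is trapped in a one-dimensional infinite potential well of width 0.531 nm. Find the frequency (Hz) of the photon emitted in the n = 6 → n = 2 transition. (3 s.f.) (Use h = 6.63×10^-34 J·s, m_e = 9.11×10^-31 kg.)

f = 1.03×10^16 Hz

E_1 = h²/(8m_eL²) = 2.139×10^-19 J and ΔE = (6² − 2²)E_1 = 6.845×10^-18 J.
f = ΔE/h = 6.845×10^-18/6.63×10^-34 = 1.03×10^16 Hz.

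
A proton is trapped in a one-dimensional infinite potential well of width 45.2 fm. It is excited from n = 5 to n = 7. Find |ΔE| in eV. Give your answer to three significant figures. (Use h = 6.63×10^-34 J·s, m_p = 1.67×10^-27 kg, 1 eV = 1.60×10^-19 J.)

E_1 = h²/(8m_pL²) = 1.610×10^-14 J.
|ΔE| = |5² − 7²|·E_1 = 24·1.610×10^-14 J = 3.864×10^-13 J = 2.42×10^6 eV.

|ΔE| = 2.42×10^6 eV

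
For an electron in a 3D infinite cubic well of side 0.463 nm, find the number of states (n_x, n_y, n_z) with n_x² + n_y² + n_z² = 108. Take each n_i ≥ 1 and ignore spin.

degeneracy = 4

The level has n_x² + n_y² + n_z² = 108. The ordered positive-integer solutions are (2, 2, 10), (2, 10, 2), (6, 6, 6), (10, 2, 2).
That gives 4 states.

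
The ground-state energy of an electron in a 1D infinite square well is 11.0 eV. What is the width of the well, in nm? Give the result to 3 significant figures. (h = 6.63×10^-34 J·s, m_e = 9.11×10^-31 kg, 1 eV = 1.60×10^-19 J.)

From E_n = n²h²/(8m_eL²), L = n·h/√(8m_eE_n).
E_1 = 11.0 eV = 1.760×10^-18 J, so L = 1·6.63×10^-34/√(8·9.11×10^-31·1.760×10^-18) = 1.85×10^-10 m = 0.185 nm.

L = 0.185 nm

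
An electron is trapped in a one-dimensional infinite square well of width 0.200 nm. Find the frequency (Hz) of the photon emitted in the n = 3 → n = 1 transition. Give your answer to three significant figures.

E_1 = h²/(8m_eL²) = 1.506×10^-18 J and ΔE = (3² − 1²)E_1 = 1.205×10^-17 J.
f = ΔE/h = 1.205×10^-17/6.626×10^-34 = 1.82×10^16 Hz.

f = 1.82×10^16 Hz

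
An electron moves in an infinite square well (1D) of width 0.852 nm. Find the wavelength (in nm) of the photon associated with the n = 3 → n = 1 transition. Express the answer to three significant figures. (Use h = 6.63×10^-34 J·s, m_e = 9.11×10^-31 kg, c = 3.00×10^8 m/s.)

E_1 = h²/(8m_eL²) = 8.309×10^-20 J, so ΔE = (3² − 1²)E_1 = 6.647×10^-19 J.
λ = hc/ΔE = (6.63×10^-34·3.00×10^8)/6.647×10^-19 = 2.99×10^-7 m = 299 nm.

λ = 299 nm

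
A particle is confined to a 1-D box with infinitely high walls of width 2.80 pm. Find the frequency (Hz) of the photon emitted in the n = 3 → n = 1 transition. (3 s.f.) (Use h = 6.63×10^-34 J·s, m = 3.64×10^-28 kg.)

f = 2.32×10^17 Hz

E_1 = h²/(8mL²) = 1.925×10^-17 J and ΔE = (3² − 1²)E_1 = 1.540×10^-16 J.
f = ΔE/h = 1.540×10^-16/6.63×10^-34 = 2.32×10^17 Hz.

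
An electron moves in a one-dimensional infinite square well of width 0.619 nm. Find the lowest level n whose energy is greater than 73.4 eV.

E_1 = h²/(8m_eL²) = 1.572×10^-19 J = 0.9813 eV.
Need n² > 73.4/0.9813 = 74.80, i.e. n > 8.649.
The smallest integer satisfying this is n = 9.

n = 9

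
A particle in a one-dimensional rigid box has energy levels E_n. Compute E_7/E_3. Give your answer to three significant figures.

5.44

E_n ∝ n², so E_7/E_3 = 7²/3² = 49/9 = 5.44.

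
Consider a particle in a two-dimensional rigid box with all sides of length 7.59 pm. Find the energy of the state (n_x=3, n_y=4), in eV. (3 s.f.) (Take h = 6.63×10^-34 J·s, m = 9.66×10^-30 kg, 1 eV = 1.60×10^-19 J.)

For a 2D rectangular well E = (h²/8m)·Σ n_i²/L_i² = (6.63×10^-34)²/(8·9.66×10^-30) · [3²/(7.59 pm)² + 4²/(7.59 pm)²].
Evaluating gives E = 2.468×10^-15 J = 1.54×10^4 eV.

E = 1.54×10^4 eV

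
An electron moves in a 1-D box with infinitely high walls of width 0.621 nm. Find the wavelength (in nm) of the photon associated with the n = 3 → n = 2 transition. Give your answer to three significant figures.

λ = 254 nm

E_1 = h²/(8m_eL²) = 1.562×10^-19 J, so ΔE = (3² − 2²)E_1 = 7.810×10^-19 J.
λ = hc/ΔE = (6.626×10^-34·2.998×10^8)/7.810×10^-19 = 2.54×10^-7 m = 254 nm.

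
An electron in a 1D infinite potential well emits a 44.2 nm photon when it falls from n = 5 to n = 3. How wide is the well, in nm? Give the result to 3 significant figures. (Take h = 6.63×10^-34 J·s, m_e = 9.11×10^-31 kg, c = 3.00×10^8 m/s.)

The photon carries ΔE = hc/λ = 6.63×10^-34·3.00×10^8/4.42×10^-8 m = 4.500×10^-18 J.
Since ΔE = (5² − 3²)E_1, E_1 = 2.812×10^-19 J, and L = h/√(8m_eE_1) = 4.63×10^-10 m = 0.463 nm.

L = 0.463 nm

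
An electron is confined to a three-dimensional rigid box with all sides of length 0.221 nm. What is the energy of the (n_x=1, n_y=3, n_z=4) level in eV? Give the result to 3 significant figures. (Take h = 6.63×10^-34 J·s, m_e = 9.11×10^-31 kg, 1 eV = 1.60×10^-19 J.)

For a 3D rectangular well E = (h²/8m_e)·Σ n_i²/L_i² = (6.63×10^-34)²/(8·9.11×10^-31) · [1²/(0.221 nm)² + 3²/(0.221 nm)² + 4²/(0.221 nm)²].
Evaluating gives E = 3.211×10^-17 J = 201 eV.

E = 201 eV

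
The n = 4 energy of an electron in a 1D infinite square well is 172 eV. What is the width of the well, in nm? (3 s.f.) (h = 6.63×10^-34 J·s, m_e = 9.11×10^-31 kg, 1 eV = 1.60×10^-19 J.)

From E_n = n²h²/(8m_eL²), L = n·h/√(8m_eE_n).
E_4 = 172 eV = 2.752×10^-17 J, so L = 4·6.63×10^-34/√(8·9.11×10^-31·2.752×10^-17) = 1.87×10^-10 m = 0.187 nm.

L = 0.187 nm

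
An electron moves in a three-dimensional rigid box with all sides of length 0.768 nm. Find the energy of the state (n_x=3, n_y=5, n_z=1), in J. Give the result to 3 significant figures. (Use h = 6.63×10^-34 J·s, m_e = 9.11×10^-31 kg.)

E = 3.58×10^-18 J

For a 3D rectangular well E = (h²/8m_e)·Σ n_i²/L_i² = (6.63×10^-34)²/(8·9.11×10^-31) · [3²/(0.768 nm)² + 5²/(0.768 nm)² + 1²/(0.768 nm)²].
Evaluating gives E = 3.58×10^-18 J.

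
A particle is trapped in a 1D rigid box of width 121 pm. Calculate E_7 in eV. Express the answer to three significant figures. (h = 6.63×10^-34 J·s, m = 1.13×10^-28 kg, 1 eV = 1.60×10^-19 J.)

For an infinite well E_n = n²h²/(8mL²), so E_1 = h²/(8mL²) = (6.63×10^-34)²/(8·1.13×10^-28·(1.21×10^-10 m)²) = 3.321×10^-20 J.
Then E_7 = 7²·E_1 = 49·3.321×10^-20 J = 1.627×10^-18 J.
Converting, E_7 = 1.627×10^-18 J / (1.60×10^-19 J/eV) = 10.2 eV.

E_7 = 10.2 eV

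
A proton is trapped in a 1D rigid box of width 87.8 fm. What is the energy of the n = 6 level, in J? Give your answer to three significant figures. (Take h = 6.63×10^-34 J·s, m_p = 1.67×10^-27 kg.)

For an infinite well E_n = n²h²/(8m_pL²), so E_1 = h²/(8m_pL²) = (6.63×10^-34)²/(8·1.67×10^-27·(8.78×10^-14 m)²) = 4.268×10^-15 J.
Then E_6 = 6²·E_1 = 36·4.268×10^-15 J = 1.54×10^-13 J.

E_6 = 1.54×10^-13 J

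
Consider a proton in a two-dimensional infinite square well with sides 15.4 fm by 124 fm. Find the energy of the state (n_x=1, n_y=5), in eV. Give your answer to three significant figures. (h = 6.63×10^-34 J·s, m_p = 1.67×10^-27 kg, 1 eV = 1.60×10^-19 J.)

For a 2D rectangular well E = (h²/8m_p)·Σ n_i²/L_i² = (6.63×10^-34)²/(8·1.67×10^-27) · [1²/(15.4 fm)² + 5²/(124 fm)²].
Evaluating gives E = 1.922×10^-13 J = 1.20×10^6 eV.

E = 1.20×10^6 eV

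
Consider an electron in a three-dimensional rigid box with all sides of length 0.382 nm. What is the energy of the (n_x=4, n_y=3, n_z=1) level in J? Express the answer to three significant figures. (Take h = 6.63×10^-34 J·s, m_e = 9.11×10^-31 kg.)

E = 1.07×10^-17 J

For a 3D rectangular well E = (h²/8m_e)·Σ n_i²/L_i² = (6.63×10^-34)²/(8·9.11×10^-31) · [4²/(0.382 nm)² + 3²/(0.382 nm)² + 1²/(0.382 nm)²].
Evaluating gives E = 1.07×10^-17 J.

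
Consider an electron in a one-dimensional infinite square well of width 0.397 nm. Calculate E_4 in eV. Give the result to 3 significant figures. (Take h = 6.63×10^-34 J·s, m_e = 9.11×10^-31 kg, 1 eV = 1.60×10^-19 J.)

For an infinite well E_n = n²h²/(8m_eL²), so E_1 = h²/(8m_eL²) = (6.63×10^-34)²/(8·9.11×10^-31·(3.97×10^-10 m)²) = 3.827×10^-19 J.
Then E_4 = 4²·E_1 = 16·3.827×10^-19 J = 6.123×10^-18 J.
Converting, E_4 = 6.123×10^-18 J / (1.60×10^-19 J/eV) = 38.3 eV.

E_4 = 38.3 eV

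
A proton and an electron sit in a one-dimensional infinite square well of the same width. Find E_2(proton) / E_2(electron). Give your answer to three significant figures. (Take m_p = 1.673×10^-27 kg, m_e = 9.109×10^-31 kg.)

E_n ∝ 1/m at fixed n and L, so the ratio is m_e/m_p = 9.109×10^-31/1.673×10^-27 = 5.44×10^-4.

5.44×10^-4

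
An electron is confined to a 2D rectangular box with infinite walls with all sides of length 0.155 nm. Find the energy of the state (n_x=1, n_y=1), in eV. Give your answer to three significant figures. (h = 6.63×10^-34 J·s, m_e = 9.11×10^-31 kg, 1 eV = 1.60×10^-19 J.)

E = 31.4 eV

For a 2D rectangular well E = (h²/8m_e)·Σ n_i²/L_i² = (6.63×10^-34)²/(8·9.11×10^-31) · [1²/(0.155 nm)² + 1²/(0.155 nm)²].
Evaluating gives E = 5.021×10^-18 J = 31.4 eV.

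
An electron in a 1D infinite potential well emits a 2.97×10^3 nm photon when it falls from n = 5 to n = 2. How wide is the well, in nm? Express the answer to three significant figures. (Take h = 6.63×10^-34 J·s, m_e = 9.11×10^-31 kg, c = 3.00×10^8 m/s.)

L = 4.35 nm

The photon carries ΔE = hc/λ = 6.63×10^-34·3.00×10^8/2.97×10^-6 m = 6.697×10^-20 J.
Since ΔE = (5² − 2²)E_1, E_1 = 3.189×10^-21 J, and L = h/√(8m_eE_1) = 4.35×10^-9 m = 4.35 nm.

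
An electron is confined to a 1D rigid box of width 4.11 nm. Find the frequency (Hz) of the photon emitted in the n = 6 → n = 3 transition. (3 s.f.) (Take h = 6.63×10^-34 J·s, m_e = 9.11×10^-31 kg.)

E_1 = h²/(8m_eL²) = 3.571×10^-21 J and ΔE = (6² − 3²)E_1 = 9.642×10^-20 J.
f = ΔE/h = 9.642×10^-20/6.63×10^-34 = 1.45×10^14 Hz.

f = 1.45×10^14 Hz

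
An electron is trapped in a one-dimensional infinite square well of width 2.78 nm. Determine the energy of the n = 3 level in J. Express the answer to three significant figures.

E_3 = 7.02×10^-20 J

For an infinite well E_n = n²h²/(8m_eL²), so E_1 = h²/(8m_eL²) = (6.626×10^-34)²/(8·9.109×10^-31·(2.78×10^-9 m)²) = 7.796×10^-21 J.
Then E_3 = 3²·E_1 = 9·7.796×10^-21 J = 7.02×10^-20 J.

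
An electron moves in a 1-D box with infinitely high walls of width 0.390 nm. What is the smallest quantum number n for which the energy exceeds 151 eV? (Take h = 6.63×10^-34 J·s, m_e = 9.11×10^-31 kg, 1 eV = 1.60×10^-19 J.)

E_1 = h²/(8m_eL²) = 3.965×10^-19 J = 2.478 eV.
Need n² > 151/2.478 = 60.94, i.e. n > 7.806.
The smallest integer satisfying this is n = 8.

n = 8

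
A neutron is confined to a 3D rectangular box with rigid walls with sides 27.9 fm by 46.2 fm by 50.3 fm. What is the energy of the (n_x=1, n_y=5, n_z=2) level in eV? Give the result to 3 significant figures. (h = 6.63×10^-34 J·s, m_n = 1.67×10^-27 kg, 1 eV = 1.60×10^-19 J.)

E = 3.00×10^6 eV

For a 3D rectangular well E = (h²/8m_n)·Σ n_i²/L_i² = (6.63×10^-34)²/(8·1.67×10^-27) · [1²/(27.9 fm)² + 5²/(46.2 fm)² + 2²/(50.3 fm)²].
Evaluating gives E = 4.797×10^-13 J = 3.00×10^6 eV.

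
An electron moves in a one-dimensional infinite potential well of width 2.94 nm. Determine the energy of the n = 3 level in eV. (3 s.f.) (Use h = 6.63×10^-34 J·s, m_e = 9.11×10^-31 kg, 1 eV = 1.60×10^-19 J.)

E_3 = 0.393 eV

For an infinite well E_n = n²h²/(8m_eL²), so E_1 = h²/(8m_eL²) = (6.63×10^-34)²/(8·9.11×10^-31·(2.94×10^-9 m)²) = 6.978×10^-21 J.
Then E_3 = 3²·E_1 = 9·6.978×10^-21 J = 6.280×10^-20 J.
Converting, E_3 = 6.280×10^-20 J / (1.60×10^-19 J/eV) = 0.393 eV.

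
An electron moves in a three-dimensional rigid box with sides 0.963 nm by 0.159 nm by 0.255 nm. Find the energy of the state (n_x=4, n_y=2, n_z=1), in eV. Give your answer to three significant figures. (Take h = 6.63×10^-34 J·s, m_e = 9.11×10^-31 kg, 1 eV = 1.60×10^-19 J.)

For a 3D rectangular well E = (h²/8m_e)·Σ n_i²/L_i² = (6.63×10^-34)²/(8·9.11×10^-31) · [4²/(0.963 nm)² + 2²/(0.159 nm)² + 1²/(0.255 nm)²].
Evaluating gives E = 1.151×10^-17 J = 71.9 eV.

E = 71.9 eV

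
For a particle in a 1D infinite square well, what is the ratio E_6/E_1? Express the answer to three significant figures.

36.0

E_n ∝ n², so E_6/E_1 = 6²/1² = 36/1 = 36.0.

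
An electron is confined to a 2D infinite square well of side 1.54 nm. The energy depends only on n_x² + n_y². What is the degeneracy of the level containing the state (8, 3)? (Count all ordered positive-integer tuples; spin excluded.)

The level has n_x² + n_y² = 73. The ordered positive-integer solutions are (3, 8), (8, 3).
That gives 2 states.

degeneracy = 2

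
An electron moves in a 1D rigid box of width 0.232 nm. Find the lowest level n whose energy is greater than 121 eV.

n = 5

E_1 = h²/(8m_eL²) = 1.119×10^-18 J = 6.985 eV.
Need n² > 121/6.985 = 17.32, i.e. n > 4.162.
The smallest integer satisfying this is n = 5.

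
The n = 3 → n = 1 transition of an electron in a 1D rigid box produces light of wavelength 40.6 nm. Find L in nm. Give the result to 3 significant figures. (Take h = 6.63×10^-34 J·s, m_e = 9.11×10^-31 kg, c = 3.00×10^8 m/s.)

The photon carries ΔE = hc/λ = 6.63×10^-34·3.00×10^8/4.06×10^-8 m = 4.899×10^-18 J.
Since ΔE = (3² − 1²)E_1, E_1 = 6.124×10^-19 J, and L = h/√(8m_eE_1) = 3.14×10^-10 m = 0.314 nm.

L = 0.314 nm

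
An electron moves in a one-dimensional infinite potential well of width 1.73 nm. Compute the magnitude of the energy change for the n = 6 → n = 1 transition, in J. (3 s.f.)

|ΔE| = 7.05×10^-19 J

E_1 = h²/(8m_eL²) = 2.013×10^-20 J.
|ΔE| = |6² − 1²|·E_1 = 35·2.013×10^-20 J = 7.05×10^-19 J.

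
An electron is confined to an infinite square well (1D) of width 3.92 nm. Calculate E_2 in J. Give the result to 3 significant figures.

For an infinite well E_n = n²h²/(8m_eL²), so E_1 = h²/(8m_eL²) = (6.626×10^-34)²/(8·9.109×10^-31·(3.92×10^-9 m)²) = 3.921×10^-21 J.
Then E_2 = 2²·E_1 = 4·3.921×10^-21 J = 1.57×10^-20 J.

E_2 = 1.57×10^-20 J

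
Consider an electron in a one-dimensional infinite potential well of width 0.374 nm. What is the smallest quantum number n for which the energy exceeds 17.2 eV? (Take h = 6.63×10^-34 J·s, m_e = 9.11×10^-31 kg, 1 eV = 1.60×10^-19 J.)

n = 3

E_1 = h²/(8m_eL²) = 4.312×10^-19 J = 2.695 eV.
Need n² > 17.2/2.695 = 6.382, i.e. n > 2.526.
The smallest integer satisfying this is n = 3.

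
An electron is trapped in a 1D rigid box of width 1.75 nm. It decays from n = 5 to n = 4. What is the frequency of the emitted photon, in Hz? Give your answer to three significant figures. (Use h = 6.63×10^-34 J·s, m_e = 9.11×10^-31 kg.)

E_1 = h²/(8m_eL²) = 1.969×10^-20 J and ΔE = (5² − 4²)E_1 = 1.772×10^-19 J.
f = ΔE/h = 1.772×10^-19/6.63×10^-34 = 2.67×10^14 Hz.

f = 2.67×10^14 Hz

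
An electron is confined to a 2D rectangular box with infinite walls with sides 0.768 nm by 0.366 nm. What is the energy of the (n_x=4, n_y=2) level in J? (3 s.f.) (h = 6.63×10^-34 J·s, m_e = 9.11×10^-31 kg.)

E = 3.44×10^-18 J

For a 2D rectangular well E = (h²/8m_e)·Σ n_i²/L_i² = (6.63×10^-34)²/(8·9.11×10^-31) · [4²/(0.768 nm)² + 2²/(0.366 nm)²].
Evaluating gives E = 3.44×10^-18 J.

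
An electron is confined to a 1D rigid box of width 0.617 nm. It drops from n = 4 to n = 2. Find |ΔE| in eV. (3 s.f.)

|ΔE| = 11.9 eV

E_1 = h²/(8m_eL²) = 1.583×10^-19 J.
|ΔE| = |4² − 2²|·E_1 = 12·1.583×10^-19 J = 1.900×10^-18 J = 11.9 eV.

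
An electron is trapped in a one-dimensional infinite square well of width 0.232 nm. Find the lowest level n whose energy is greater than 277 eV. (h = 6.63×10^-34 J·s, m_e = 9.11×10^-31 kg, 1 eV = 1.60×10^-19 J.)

n = 7

E_1 = h²/(8m_eL²) = 1.121×10^-18 J = 7.006 eV.
Need n² > 277/7.006 = 39.54, i.e. n > 6.288.
The smallest integer satisfying this is n = 7.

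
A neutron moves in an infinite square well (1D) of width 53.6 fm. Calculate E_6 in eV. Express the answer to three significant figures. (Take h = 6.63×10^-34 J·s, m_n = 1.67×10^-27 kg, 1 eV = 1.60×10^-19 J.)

E_6 = 2.58×10^6 eV

For an infinite well E_n = n²h²/(8m_nL²), so E_1 = h²/(8m_nL²) = (6.63×10^-34)²/(8·1.67×10^-27·(5.36×10^-14 m)²) = 1.145×10^-14 J.
Then E_6 = 6²·E_1 = 36·1.145×10^-14 J = 4.122×10^-13 J.
Converting, E_6 = 4.122×10^-13 J / (1.60×10^-19 J/eV) = 2.58×10^6 eV.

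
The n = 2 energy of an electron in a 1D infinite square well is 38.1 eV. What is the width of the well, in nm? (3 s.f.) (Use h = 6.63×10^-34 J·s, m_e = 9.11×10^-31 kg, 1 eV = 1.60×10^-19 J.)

From E_n = n²h²/(8m_eL²), L = n·h/√(8m_eE_n).
E_2 = 38.1 eV = 6.096×10^-18 J, so L = 2·6.63×10^-34/√(8·9.11×10^-31·6.096×10^-18) = 1.99×10^-10 m = 0.199 nm.

L = 0.199 nm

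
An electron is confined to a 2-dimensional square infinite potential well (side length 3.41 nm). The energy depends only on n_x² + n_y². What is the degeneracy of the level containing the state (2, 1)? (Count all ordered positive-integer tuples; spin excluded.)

degeneracy = 2

The level has n_x² + n_y² = 5. The ordered positive-integer solutions are (1, 2), (2, 1).
That gives 2 states.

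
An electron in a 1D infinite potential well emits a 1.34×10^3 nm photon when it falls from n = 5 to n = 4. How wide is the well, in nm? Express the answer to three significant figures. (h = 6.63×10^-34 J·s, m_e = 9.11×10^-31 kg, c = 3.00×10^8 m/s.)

The photon carries ΔE = hc/λ = 6.63×10^-34·3.00×10^8/1.34×10^-6 m = 1.484×10^-19 J.
Since ΔE = (5² − 4²)E_1, E_1 = 1.649×10^-20 J, and L = h/√(8m_eE_1) = 1.91×10^-9 m = 1.91 nm.

L = 1.91 nm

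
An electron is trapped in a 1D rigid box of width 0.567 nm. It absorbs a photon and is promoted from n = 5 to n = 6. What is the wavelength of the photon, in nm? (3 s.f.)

E_1 = h²/(8m_eL²) = 1.874×10^-19 J, so ΔE = (6² − 5²)E_1 = 2.061×10^-18 J.
λ = hc/ΔE = (6.626×10^-34·2.998×10^8)/2.061×10^-18 = 9.64×10^-8 m = 96.4 nm.

λ = 96.4 nm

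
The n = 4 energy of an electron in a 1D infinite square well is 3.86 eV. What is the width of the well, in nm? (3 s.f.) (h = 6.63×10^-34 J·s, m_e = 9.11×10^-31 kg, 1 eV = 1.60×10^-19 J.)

L = 1.25 nm

From E_n = n²h²/(8m_eL²), L = n·h/√(8m_eE_n).
E_4 = 3.86 eV = 6.176×10^-19 J, so L = 4·6.63×10^-34/√(8·9.11×10^-31·6.176×10^-19) = 1.25×10^-9 m = 1.25 nm.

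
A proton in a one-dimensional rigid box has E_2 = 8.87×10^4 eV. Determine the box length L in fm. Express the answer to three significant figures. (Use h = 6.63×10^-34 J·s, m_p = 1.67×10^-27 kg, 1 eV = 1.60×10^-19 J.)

From E_n = n²h²/(8m_pL²), L = n·h/√(8m_pE_n).
E_2 = 8.87×10^4 eV = 1.419×10^-14 J, so L = 2·6.63×10^-34/√(8·1.67×10^-27·1.419×10^-14) = 9.63×10^-14 m = 96.3 fm.

L = 96.3 fm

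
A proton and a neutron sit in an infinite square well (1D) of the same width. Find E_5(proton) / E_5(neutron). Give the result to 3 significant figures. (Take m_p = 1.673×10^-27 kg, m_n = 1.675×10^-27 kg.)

1.00

E_n ∝ 1/m at fixed n and L, so the ratio is m_n/m_p = 1.675×10^-27/1.673×10^-27 = 1.00.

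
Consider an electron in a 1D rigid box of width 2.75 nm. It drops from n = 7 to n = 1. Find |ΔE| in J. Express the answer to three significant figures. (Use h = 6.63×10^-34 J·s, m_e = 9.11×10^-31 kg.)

|ΔE| = 3.83×10^-19 J

E_1 = h²/(8m_eL²) = 7.975×10^-21 J.
|ΔE| = |7² − 1²|·E_1 = 48·7.975×10^-21 J = 3.83×10^-19 J.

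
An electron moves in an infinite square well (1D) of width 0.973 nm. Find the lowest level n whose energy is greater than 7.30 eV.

E_1 = h²/(8m_eL²) = 6.364×10^-20 J = 0.3973 eV.
Need n² > 7.30/0.3973 = 18.37, i.e. n > 4.286.
The smallest integer satisfying this is n = 5.

n = 5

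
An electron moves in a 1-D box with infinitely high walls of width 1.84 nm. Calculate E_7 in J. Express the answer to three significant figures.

For an infinite well E_n = n²h²/(8m_eL²), so E_1 = h²/(8m_eL²) = (6.626×10^-34)²/(8·9.109×10^-31·(1.84×10^-9 m)²) = 1.780×10^-20 J.
Then E_7 = 7²·E_1 = 49·1.780×10^-20 J = 8.72×10^-19 J.

E_7 = 8.72×10^-19 J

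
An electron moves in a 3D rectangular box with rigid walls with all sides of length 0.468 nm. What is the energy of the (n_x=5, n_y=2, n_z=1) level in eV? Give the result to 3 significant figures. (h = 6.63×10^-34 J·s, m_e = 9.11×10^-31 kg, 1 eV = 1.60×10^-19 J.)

For a 3D rectangular well E = (h²/8m_e)·Σ n_i²/L_i² = (6.63×10^-34)²/(8·9.11×10^-31) · [5²/(0.468 nm)² + 2²/(0.468 nm)² + 1²/(0.468 nm)²].
Evaluating gives E = 8.261×10^-18 J = 51.6 eV.

E = 51.6 eV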